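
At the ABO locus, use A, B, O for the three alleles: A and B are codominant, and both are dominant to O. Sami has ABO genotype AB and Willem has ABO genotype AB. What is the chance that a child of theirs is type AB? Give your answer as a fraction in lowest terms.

1/2

ABO cross AB × AB → offspring phenotypes: 1/4 A, 1/4 B, 1/2 AB.
So P(type AB) = 1/2.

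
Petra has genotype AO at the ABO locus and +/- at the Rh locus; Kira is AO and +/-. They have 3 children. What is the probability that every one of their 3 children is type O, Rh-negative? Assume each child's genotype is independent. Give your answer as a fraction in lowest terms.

ABO cross AO × AO → 1/4 O, 3/4 A.
Rh cross +/- × +/- → 3/4 Rh+, 1/4 Rh-; so P(type O, Rh-negative) = 1/4 × 1/4 = 1/16 per child.
All 3 independent: (1/16)^3 = 1/4096.

1/4096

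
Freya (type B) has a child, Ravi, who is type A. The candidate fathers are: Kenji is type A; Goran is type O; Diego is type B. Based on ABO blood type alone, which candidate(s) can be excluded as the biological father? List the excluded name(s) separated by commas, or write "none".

Goran, Diego

A candidate is excluded only if no genotype consistent with his phenotype could produce a type A child with a type B mother.
Goran (type O): no genotype consistent with that phenotype can produce a type-A child with a type-B mother.
Diego (type B): no genotype consistent with that phenotype can produce a type-A child with a type-B mother.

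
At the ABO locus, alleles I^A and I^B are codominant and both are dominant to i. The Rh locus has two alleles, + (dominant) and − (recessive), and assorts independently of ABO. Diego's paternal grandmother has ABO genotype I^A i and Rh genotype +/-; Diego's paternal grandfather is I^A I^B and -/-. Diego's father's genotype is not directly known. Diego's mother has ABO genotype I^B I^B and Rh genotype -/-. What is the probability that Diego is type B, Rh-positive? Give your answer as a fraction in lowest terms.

Diego's father's ABO genotype from I^A i × I^A I^B: 1/4 I^A I^A, 1/4 I^A I^B, 1/4 I^A i, 1/4 I^B i.
Crossing each possibility with the mother I^B I^B and summing P(type B): 1/4·0 + 1/4·1/2 + 1/4·1/2 + 1/4·1 = 1/2.
Similarly for Rh via the father's Rh distribution: P(Rh+) = 1/4.
Independent loci: 1/2 × 1/4 = 1/8.

1/8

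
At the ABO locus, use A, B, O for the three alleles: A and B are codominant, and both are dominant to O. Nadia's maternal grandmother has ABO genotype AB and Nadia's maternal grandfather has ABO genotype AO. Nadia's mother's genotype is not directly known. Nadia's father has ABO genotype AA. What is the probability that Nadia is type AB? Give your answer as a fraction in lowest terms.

Nadia's mother's ABO genotype from AB × AO: 1/4 AA, 1/4 AB, 1/4 AO, 1/4 BO.
Crossing each possibility with the father AA and summing P(type AB): 1/4·0 + 1/4·1/2 + 1/4·0 + 1/4·1/2 = 1/4.

1/4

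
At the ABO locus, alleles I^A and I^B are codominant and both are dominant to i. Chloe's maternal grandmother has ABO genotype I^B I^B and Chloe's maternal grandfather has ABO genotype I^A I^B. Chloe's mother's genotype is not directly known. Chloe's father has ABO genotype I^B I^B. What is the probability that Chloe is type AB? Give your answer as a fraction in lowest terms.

1/4

Chloe's mother's ABO genotype from I^B I^B × I^A I^B: 1/2 I^A I^B, 1/2 I^B I^B.
Crossing each possibility with the father I^B I^B and summing P(type AB): 1/2·1/2 + 1/2·0 = 1/4.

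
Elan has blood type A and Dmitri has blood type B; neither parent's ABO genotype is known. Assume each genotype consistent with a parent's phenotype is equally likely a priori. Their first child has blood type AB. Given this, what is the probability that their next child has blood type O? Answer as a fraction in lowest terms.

Possible genotypes: Elan ∈ {I^A I^A, I^A i}; Dmitri ∈ {I^B I^B, I^B i}.
Weight each parental genotype pair by prior × P(type-AB child):
  I^A I^A × I^B I^B: posterior weight 4/9; P(next child type O) = 0.
  I^A I^A × I^B i: posterior weight 2/9; P(next child type O) = 0.
  I^A i × I^B I^B: posterior weight 2/9; P(next child type O) = 0.
  I^A i × I^B i: posterior weight 1/9; P(next child type O) = 1/4.
Weighted sum = 1/36.

1/36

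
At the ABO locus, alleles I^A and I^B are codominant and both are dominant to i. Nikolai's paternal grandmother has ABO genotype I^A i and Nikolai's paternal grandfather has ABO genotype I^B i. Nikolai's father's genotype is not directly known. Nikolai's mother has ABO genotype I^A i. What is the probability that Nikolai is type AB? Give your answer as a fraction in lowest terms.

Nikolai's father's ABO genotype from I^A i × I^B i: 1/4 I^A I^B, 1/4 I^A i, 1/4 I^B i, 1/4 i i.
Crossing each possibility with the mother I^A i and summing P(type AB): 1/4·1/4 + 1/4·0 + 1/4·1/4 + 1/4·0 = 1/8.

1/8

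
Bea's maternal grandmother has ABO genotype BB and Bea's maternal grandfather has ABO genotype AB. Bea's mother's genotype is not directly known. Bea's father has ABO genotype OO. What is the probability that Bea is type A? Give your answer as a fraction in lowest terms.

Bea's mother's ABO genotype from BB × AB: 1/2 AB, 1/2 BB.
Crossing each possibility with the father OO and summing P(type A): 1/2·1/2 + 1/2·0 = 1/4.

1/4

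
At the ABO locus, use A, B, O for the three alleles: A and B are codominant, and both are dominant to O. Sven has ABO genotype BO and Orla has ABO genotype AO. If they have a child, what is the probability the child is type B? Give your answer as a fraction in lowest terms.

1/4

ABO cross BO × AO → offspring phenotypes: 1/4 O, 1/4 A, 1/4 B, 1/4 AB.
So P(type B) = 1/4.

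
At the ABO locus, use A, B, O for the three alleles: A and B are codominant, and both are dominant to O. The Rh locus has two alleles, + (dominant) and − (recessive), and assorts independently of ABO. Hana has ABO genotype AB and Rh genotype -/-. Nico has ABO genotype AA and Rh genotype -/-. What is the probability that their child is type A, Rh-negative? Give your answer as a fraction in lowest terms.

ABO cross AB × AA → offspring phenotypes: 1/2 A, 1/2 AB.
Rh cross -/- × -/- → 1 Rh-.
Independent loci: P(type A, Rh-negative) = 1/2 × 1 = 1/2.

1/2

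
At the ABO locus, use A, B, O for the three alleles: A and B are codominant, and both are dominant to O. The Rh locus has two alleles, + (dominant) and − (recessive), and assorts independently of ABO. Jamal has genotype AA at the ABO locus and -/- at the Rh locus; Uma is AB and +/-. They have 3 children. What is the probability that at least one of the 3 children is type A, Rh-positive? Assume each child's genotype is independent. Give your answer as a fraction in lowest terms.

37/64

ABO cross AA × AB → 1/2 A, 1/2 AB.
Rh cross -/- × +/- → 1/2 Rh+, 1/2 Rh-; so P(type A, Rh-positive) = 1/2 × 1/2 = 1/4 per child.
P(none) = (3/4)^3 = 27/64; P(at least one) = 1 − 27/64 = 37/64.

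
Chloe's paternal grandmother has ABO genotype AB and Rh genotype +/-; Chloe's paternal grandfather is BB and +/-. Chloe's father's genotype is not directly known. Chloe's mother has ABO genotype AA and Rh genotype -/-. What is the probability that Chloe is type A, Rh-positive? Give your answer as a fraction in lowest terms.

Chloe's father's ABO genotype from AB × BB: 1/2 AB, 1/2 BB.
Crossing each possibility with the mother AA and summing P(type A): 1/2·1/2 + 1/2·0 = 1/4.
Similarly for Rh via the father's Rh distribution: P(Rh+) = 1/2.
Independent loci: 1/4 × 1/2 = 1/8.

1/8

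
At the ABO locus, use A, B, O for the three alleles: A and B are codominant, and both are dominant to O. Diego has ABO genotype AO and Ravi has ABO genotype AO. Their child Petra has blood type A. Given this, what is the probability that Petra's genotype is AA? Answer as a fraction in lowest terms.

Cross AO × AO → 1/4 AA, 1/2 AO, 1/4 OO.
Type-A genotypes among offspring: AA (1/4), AO (1/2); total 3/4.
P(AA | type A) = (1/4) / (3/4) = 1/3.

1/3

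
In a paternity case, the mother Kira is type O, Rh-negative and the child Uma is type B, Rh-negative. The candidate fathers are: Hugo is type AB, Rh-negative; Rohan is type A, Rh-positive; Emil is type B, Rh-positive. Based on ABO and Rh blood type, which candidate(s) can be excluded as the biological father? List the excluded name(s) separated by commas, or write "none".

Rohan

A candidate is excluded only if no genotype consistent with his phenotype could produce a type B, Rh-negative child with a type O, Rh-negative mother.
Rohan (type A, Rh+): no genotype consistent with that phenotype can produce a type-B Rh- child with a type-O mother.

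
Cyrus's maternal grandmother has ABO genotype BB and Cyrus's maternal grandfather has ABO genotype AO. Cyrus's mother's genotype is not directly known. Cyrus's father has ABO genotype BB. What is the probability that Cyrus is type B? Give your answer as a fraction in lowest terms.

Cyrus's mother's ABO genotype from BB × AO: 1/2 AB, 1/2 BO.
Crossing each possibility with the father BB and summing P(type B): 1/2·1/2 + 1/2·1 = 3/4.

3/4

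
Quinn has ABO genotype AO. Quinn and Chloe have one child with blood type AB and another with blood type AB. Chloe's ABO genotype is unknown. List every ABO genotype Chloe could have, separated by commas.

For each candidate genotype of Chloe, check whether crossing it with AO can produce every observed child phenotype.
  AA → possible child types {A} ✗
  AB → possible child types {A, B, AB} ✓
  AO → possible child types {O, A} ✗
  BB → possible child types {B, AB} ✓
  BO → possible child types {O, A, B, AB} ✓
  OO → possible child types {O, A} ✗

AB, BB, BO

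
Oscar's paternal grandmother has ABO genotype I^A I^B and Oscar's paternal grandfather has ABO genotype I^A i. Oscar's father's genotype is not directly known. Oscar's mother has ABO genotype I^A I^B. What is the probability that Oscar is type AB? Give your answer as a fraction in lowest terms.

3/8

Oscar's father's ABO genotype from I^A I^B × I^A i: 1/4 I^A I^A, 1/4 I^A I^B, 1/4 I^A i, 1/4 I^B i.
Crossing each possibility with the mother I^A I^B and summing P(type AB): 1/4·1/2 + 1/4·1/2 + 1/4·1/4 + 1/4·1/4 = 3/8.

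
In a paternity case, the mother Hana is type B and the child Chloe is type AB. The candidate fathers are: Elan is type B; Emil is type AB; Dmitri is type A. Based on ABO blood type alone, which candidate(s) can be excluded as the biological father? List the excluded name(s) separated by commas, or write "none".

A candidate is excluded only if no genotype consistent with his phenotype could produce a type AB child with a type B mother.
Elan (type B): no genotype consistent with that phenotype can produce a type-AB child with a type-B mother.

Elan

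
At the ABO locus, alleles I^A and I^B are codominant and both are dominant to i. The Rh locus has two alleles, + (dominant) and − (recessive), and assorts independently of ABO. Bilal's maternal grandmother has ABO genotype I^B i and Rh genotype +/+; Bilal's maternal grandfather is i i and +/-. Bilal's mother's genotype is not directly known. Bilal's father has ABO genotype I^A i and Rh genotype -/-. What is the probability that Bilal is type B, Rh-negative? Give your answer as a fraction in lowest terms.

Bilal's mother's ABO genotype from I^B i × i i: 1/2 I^B i, 1/2 i i.
Crossing each possibility with the father I^A i and summing P(type B): 1/2·1/4 + 1/2·0 = 1/8.
Similarly for Rh via the mother's Rh distribution: P(Rh-) = 1/4.
Independent loci: 1/8 × 1/4 = 1/32.

1/32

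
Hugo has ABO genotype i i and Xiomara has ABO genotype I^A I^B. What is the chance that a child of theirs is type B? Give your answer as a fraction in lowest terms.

1/2

ABO cross i i × I^A I^B → offspring phenotypes: 1/2 A, 1/2 B.
So P(type B) = 1/2.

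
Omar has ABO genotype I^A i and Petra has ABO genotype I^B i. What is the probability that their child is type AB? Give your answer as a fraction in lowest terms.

1/4

ABO cross I^A i × I^B i → offspring phenotypes: 1/4 O, 1/4 A, 1/4 B, 1/4 AB.
So P(type AB) = 1/4.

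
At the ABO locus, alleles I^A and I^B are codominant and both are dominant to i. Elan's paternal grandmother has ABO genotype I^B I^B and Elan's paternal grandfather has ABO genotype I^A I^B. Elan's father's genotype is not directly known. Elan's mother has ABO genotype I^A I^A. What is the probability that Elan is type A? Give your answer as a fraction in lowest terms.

1/4

Elan's father's ABO genotype from I^B I^B × I^A I^B: 1/2 I^A I^B, 1/2 I^B I^B.
Crossing each possibility with the mother I^A I^A and summing P(type A): 1/2·1/2 + 1/2·0 = 1/4.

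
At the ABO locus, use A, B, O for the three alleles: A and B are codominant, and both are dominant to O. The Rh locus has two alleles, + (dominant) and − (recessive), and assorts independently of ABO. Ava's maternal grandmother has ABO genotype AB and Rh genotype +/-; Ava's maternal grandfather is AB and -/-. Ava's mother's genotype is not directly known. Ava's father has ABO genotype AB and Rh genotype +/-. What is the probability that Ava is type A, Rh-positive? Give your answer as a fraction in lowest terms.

Ava's mother's ABO genotype from AB × AB: 1/4 AA, 1/2 AB, 1/4 BB.
Crossing each possibility with the father AB and summing P(type A): 1/4·1/2 + 1/2·1/4 + 1/4·0 = 1/4.
Similarly for Rh via the mother's Rh distribution: P(Rh+) = 5/8.
Independent loci: 1/4 × 5/8 = 5/32.

5/32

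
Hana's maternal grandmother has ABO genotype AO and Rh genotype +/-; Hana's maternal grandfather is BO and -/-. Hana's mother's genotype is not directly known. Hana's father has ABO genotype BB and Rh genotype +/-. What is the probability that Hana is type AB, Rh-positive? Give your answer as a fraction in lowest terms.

5/32

Hana's mother's ABO genotype from AO × BO: 1/4 AB, 1/4 AO, 1/4 BO, 1/4 OO.
Crossing each possibility with the father BB and summing P(type AB): 1/4·1/2 + 1/4·1/2 + 1/4·0 + 1/4·0 = 1/4.
Similarly for Rh via the mother's Rh distribution: P(Rh+) = 5/8.
Independent loci: 1/4 × 5/8 = 5/32.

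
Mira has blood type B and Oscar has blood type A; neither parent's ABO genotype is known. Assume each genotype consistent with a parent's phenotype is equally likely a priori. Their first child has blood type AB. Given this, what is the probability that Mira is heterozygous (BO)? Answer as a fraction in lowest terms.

Possible genotypes: Mira ∈ {BB, BO}; Oscar ∈ {AA, AO}.
Weight each parental genotype pair by prior × P(type-AB child):
  BB × AA: posterior weight 4/9.
  BB × AO: posterior weight 2/9.
  BO × AA: posterior weight 2/9.
  BO × AO: posterior weight 1/9.
Sum the posterior weight over pairs where Mira is BO: 1/3.

1/3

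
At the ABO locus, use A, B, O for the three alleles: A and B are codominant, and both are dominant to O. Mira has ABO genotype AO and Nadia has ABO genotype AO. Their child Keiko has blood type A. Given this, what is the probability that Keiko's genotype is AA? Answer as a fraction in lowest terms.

1/3

Cross AO × AO → 1/4 AA, 1/2 AO, 1/4 OO.
Type-A genotypes among offspring: AA (1/4), AO (1/2); total 3/4.
P(AA | type A) = (1/4) / (3/4) = 1/3.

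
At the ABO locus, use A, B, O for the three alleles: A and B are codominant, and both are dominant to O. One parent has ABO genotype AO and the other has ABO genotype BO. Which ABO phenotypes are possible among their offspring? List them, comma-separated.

O, A, B, AB

Gametes from AO × BO give offspring ABO genotypes AB, AO, BO, OO, i.e. phenotypes O, A, B, AB.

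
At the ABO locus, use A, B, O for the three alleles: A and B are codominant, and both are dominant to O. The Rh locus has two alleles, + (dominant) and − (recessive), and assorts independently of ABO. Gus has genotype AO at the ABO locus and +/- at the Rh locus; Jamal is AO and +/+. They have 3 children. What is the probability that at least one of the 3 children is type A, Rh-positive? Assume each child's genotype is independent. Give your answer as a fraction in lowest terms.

63/64

ABO cross AO × AO → 1/4 O, 3/4 A.
Rh cross +/- × +/+ → 1 Rh+; so P(type A, Rh-positive) = 3/4 × 1 = 3/4 per child.
P(none) = (1/4)^3 = 1/64; P(at least one) = 1 − 1/64 = 63/64.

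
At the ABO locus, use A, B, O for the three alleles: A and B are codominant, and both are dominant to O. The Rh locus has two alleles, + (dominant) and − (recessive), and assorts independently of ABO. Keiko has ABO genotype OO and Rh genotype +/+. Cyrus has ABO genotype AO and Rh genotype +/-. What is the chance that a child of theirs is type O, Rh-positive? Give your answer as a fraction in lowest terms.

ABO cross OO × AO → offspring phenotypes: 1/2 O, 1/2 A.
Rh cross +/+ × +/- → 1 Rh+.
Independent loci: P(type O, Rh-positive) = 1/2 × 1 = 1/2.

1/2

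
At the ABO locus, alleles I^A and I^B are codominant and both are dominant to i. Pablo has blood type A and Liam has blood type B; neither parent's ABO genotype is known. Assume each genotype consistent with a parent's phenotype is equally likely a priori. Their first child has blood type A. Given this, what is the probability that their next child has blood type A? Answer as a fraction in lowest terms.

Possible genotypes: Pablo ∈ {I^A I^A, I^A i}; Liam ∈ {I^B I^B, I^B i}.
Weight each parental genotype pair by prior × P(type-A child):
  I^A I^A × I^B i: posterior weight 2/3; P(next child type A) = 1/2.
  I^A i × I^B i: posterior weight 1/3; P(next child type A) = 1/4.
Weighted sum = 5/12.

5/12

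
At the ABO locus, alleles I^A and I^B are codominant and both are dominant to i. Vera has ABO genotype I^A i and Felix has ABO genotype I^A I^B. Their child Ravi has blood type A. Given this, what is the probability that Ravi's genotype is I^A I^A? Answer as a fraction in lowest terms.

1/2

Cross I^A i × I^A I^B → 1/4 I^A I^A, 1/4 I^A I^B, 1/4 I^A i, 1/4 I^B i.
Type-A genotypes among offspring: I^A I^A (1/4), I^A i (1/4); total 1/2.
P(I^A I^A | type A) = (1/4) / (1/2) = 1/2.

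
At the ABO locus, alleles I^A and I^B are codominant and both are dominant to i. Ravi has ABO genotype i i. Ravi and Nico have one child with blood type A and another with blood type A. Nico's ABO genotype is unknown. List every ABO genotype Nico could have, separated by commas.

I^A I^A, I^A I^B, I^A i

For each candidate genotype of Nico, check whether crossing it with i i can produce every observed child phenotype.
  I^A I^A → possible child types {A} ✓
  I^A I^B → possible child types {A, B} ✓
  I^A i → possible child types {O, A} ✓
  I^B I^B → possible child types {B} ✗
  I^B i → possible child types {O, B} ✗
  i i → possible child types {O} ✗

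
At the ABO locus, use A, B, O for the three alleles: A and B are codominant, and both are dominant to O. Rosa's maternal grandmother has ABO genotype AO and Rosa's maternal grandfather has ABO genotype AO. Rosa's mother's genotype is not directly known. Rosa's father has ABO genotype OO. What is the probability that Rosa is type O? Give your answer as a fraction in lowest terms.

Rosa's mother's ABO genotype from AO × AO: 1/4 AA, 1/2 AO, 1/4 OO.
Crossing each possibility with the father OO and summing P(type O): 1/4·0 + 1/2·1/2 + 1/4·1 = 1/2.

1/2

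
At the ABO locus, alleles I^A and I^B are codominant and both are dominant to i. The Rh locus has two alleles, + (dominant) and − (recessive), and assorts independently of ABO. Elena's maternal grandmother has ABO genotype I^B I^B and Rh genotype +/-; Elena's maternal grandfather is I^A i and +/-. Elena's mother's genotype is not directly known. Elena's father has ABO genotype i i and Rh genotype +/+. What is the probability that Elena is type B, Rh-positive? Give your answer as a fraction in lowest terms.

Elena's mother's ABO genotype from I^B I^B × I^A i: 1/2 I^A I^B, 1/2 I^B i.
Crossing each possibility with the father i i and summing P(type B): 1/2·1/2 + 1/2·1/2 = 1/2.
Similarly for Rh via the mother's Rh distribution: P(Rh+) = 1.
Independent loci: 1/2 × 1 = 1/2.

1/2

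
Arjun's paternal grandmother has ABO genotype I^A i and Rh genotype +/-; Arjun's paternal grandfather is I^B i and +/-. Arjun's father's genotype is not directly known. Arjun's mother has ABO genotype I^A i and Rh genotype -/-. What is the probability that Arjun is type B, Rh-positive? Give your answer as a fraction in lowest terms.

1/16

Arjun's father's ABO genotype from I^A i × I^B i: 1/4 I^A I^B, 1/4 I^A i, 1/4 I^B i, 1/4 i i.
Crossing each possibility with the mother I^A i and summing P(type B): 1/4·1/4 + 1/4·0 + 1/4·1/4 + 1/4·0 = 1/8.
Similarly for Rh via the father's Rh distribution: P(Rh+) = 1/2.
Independent loci: 1/8 × 1/2 = 1/16.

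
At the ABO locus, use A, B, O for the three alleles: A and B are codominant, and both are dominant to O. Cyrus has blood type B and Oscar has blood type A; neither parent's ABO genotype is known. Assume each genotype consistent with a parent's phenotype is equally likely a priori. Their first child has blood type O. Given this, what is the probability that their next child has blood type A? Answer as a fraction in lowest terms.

1/4

Possible genotypes: Cyrus ∈ {BB, BO}; Oscar ∈ {AA, AO}.
Weight each parental genotype pair by prior × P(type-O child):
  BO × AO: posterior weight 1; P(next child type A) = 1/4.
Weighted sum = 1/4.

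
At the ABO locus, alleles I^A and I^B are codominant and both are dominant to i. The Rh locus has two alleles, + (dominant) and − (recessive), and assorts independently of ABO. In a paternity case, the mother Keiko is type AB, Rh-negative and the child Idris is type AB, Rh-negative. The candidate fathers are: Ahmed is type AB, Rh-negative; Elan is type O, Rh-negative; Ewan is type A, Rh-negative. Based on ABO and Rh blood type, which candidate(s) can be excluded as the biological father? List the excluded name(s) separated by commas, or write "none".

Elan

A candidate is excluded only if no genotype consistent with his phenotype could produce a type AB, Rh-negative child with a type AB, Rh-negative mother.
Elan (type O, Rh-): no genotype consistent with that phenotype can produce a type-AB Rh- child with a type-AB mother.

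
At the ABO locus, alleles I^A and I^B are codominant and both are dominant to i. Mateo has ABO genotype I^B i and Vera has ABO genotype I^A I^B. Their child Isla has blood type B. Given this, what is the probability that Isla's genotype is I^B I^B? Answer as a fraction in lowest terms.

Cross I^B i × I^A I^B → 1/4 I^A I^B, 1/4 I^A i, 1/4 I^B I^B, 1/4 I^B i.
Type-B genotypes among offspring: I^B I^B (1/4), I^B i (1/4); total 1/2.
P(I^B I^B | type B) = (1/4) / (1/2) = 1/2.

1/2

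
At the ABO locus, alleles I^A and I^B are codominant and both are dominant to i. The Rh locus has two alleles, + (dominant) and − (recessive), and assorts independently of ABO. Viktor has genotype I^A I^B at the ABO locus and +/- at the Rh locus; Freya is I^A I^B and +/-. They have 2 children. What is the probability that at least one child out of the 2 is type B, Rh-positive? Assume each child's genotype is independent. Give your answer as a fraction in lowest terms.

87/256

ABO cross I^A I^B × I^A I^B → 1/4 A, 1/4 B, 1/2 AB.
Rh cross +/- × +/- → 3/4 Rh+, 1/4 Rh-; so P(type B, Rh-positive) = 1/4 × 3/4 = 3/16 per child.
P(none) = (13/16)^2 = 169/256; P(at least one) = 1 − 169/256 = 87/256.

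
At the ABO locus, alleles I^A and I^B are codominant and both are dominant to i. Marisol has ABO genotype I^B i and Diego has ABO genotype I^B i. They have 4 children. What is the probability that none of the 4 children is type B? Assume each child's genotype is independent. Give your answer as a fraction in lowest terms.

1/256

ABO cross I^B i × I^B i → 1/4 O, 3/4 B.
So P(type B) = 3/4 per child.
P(not type B) = 1/4 for one child; (1/4)^4 = 1/256.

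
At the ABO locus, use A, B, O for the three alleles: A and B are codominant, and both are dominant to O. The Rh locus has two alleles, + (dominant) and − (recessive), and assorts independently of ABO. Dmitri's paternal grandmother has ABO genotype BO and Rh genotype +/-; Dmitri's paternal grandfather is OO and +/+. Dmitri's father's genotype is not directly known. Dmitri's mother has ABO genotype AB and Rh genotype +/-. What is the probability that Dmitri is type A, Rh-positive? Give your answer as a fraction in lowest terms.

21/64

Dmitri's father's ABO genotype from BO × OO: 1/2 BO, 1/2 OO.
Crossing each possibility with the mother AB and summing P(type A): 1/2·1/4 + 1/2·1/2 = 3/8.
Similarly for Rh via the father's Rh distribution: P(Rh+) = 7/8.
Independent loci: 3/8 × 7/8 = 21/64.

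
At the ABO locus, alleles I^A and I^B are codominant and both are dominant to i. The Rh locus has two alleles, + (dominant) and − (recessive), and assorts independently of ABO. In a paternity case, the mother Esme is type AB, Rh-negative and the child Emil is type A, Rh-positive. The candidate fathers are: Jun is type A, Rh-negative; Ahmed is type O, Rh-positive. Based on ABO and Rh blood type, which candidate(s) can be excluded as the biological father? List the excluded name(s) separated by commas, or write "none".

A candidate is excluded only if no genotype consistent with his phenotype could produce a type A, Rh-positive child with a type AB, Rh-negative mother.
Jun (type A, Rh-): no genotype consistent with that phenotype can produce a type-A Rh+ child with a type-AB mother.

Jun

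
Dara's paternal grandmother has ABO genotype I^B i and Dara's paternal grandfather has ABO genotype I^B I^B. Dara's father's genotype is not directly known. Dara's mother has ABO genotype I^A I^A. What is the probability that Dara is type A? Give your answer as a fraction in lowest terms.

Dara's father's ABO genotype from I^B i × I^B I^B: 1/2 I^B I^B, 1/2 I^B i.
Crossing each possibility with the mother I^A I^A and summing P(type A): 1/2·0 + 1/2·1/2 = 1/4.

1/4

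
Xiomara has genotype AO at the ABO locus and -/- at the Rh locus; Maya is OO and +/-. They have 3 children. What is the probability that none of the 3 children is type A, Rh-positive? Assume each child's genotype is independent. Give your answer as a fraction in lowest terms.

27/64

ABO cross AO × OO → 1/2 O, 1/2 A.
Rh cross -/- × +/- → 1/2 Rh+, 1/2 Rh-; so P(type A, Rh-positive) = 1/2 × 1/2 = 1/4 per child.
P(not type A, Rh-positive) = 3/4 for one child; (3/4)^3 = 27/64.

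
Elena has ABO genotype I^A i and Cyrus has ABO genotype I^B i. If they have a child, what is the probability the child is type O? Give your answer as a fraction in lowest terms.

ABO cross I^A i × I^B i → offspring phenotypes: 1/4 O, 1/4 A, 1/4 B, 1/4 AB.
So P(type O) = 1/4.

1/4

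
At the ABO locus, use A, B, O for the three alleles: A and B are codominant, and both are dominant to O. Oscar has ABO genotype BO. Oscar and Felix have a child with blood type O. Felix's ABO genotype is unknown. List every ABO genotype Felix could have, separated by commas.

AO, BO, OO

For each candidate genotype of Felix, check whether crossing it with BO can produce every observed child phenotype.
  AA → possible child types {A, AB} ✗
  AB → possible child types {A, B, AB} ✗
  AO → possible child types {O, A, B, AB} ✓
  BB → possible child types {B} ✗
  BO → possible child types {O, B} ✓
  OO → possible child types {O, B} ✓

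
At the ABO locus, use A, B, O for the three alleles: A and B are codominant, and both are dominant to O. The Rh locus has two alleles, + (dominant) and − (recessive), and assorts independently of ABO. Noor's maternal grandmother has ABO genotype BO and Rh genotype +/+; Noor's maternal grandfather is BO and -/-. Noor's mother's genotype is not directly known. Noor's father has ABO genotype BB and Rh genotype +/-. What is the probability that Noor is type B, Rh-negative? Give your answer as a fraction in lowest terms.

1/4

Noor's mother's ABO genotype from BO × BO: 1/4 BB, 1/2 BO, 1/4 OO.
Crossing each possibility with the father BB and summing P(type B): 1/4·1 + 1/2·1 + 1/4·1 = 1.
Similarly for Rh via the mother's Rh distribution: P(Rh-) = 1/4.
Independent loci: 1 × 1/4 = 1/4.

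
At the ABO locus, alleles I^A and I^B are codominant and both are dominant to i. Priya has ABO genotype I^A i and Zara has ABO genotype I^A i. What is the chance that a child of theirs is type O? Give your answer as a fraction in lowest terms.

1/4

ABO cross I^A i × I^A i → offspring phenotypes: 1/4 O, 3/4 A.
So P(type O) = 1/4.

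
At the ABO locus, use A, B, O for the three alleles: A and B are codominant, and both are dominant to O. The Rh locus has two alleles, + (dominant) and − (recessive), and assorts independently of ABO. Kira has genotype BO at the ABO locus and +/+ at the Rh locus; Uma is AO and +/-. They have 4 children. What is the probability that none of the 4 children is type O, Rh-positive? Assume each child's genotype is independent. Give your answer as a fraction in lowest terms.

81/256

ABO cross BO × AO → 1/4 O, 1/4 A, 1/4 B, 1/4 AB.
Rh cross +/+ × +/- → 1 Rh+; so P(type O, Rh-positive) = 1/4 × 1 = 1/4 per child.
P(not type O, Rh-positive) = 3/4 for one child; (3/4)^4 = 81/256.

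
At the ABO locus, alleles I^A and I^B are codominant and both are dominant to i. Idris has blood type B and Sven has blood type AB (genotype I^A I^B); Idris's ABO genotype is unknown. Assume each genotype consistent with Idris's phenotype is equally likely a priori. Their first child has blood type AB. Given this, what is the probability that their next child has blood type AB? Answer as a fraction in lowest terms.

5/12

Possible genotypes: Idris ∈ {I^B I^B, I^B i}; Sven ∈ {I^A I^B}.
Weight each parental genotype pair by prior × P(type-AB child):
  I^B I^B × I^A I^B: posterior weight 2/3; P(next child type AB) = 1/2.
  I^B i × I^A I^B: posterior weight 1/3; P(next child type AB) = 1/4.
Weighted sum = 5/12.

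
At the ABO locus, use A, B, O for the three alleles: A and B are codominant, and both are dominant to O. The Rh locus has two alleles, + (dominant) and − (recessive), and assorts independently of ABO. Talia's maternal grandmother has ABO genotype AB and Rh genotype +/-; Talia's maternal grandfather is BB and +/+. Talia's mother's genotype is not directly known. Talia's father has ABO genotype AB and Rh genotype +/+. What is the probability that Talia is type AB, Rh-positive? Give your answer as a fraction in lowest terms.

Talia's mother's ABO genotype from AB × BB: 1/2 AB, 1/2 BB.
Crossing each possibility with the father AB and summing P(type AB): 1/2·1/2 + 1/2·1/2 = 1/2.
Similarly for Rh via the mother's Rh distribution: P(Rh+) = 1.
Independent loci: 1/2 × 1 = 1/2.

1/2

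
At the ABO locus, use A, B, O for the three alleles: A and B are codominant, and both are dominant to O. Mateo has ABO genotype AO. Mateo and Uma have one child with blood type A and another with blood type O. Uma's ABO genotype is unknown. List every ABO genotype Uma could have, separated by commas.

AO, BO, OO

For each candidate genotype of Uma, check whether crossing it with AO can produce every observed child phenotype.
  AA → possible child types {A} ✗
  AB → possible child types {A, B, AB} ✗
  AO → possible child types {O, A} ✓
  BB → possible child types {B, AB} ✗
  BO → possible child types {O, A, B, AB} ✓
  OO → possible child types {O, A} ✓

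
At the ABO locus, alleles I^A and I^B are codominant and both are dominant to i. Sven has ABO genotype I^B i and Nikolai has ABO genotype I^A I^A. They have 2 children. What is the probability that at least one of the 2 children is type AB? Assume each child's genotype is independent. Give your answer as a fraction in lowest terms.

ABO cross I^B i × I^A I^A → 1/2 A, 1/2 AB.
So P(type AB) = 1/2 per child.
P(none) = (1/2)^2 = 1/4; P(at least one) = 1 − 1/4 = 3/4.

3/4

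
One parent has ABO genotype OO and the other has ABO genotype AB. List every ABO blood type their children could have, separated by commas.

Gametes from OO × AB give offspring ABO genotypes AO, BO, i.e. phenotypes A, B.

A, B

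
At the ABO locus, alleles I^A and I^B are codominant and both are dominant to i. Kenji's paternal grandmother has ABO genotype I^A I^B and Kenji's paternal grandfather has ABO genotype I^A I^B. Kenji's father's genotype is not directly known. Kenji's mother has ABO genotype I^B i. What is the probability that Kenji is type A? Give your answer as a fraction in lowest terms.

Kenji's father's ABO genotype from I^A I^B × I^A I^B: 1/4 I^A I^A, 1/2 I^A I^B, 1/4 I^B I^B.
Crossing each possibility with the mother I^B i and summing P(type A): 1/4·1/2 + 1/2·1/4 + 1/4·0 = 1/4.

1/4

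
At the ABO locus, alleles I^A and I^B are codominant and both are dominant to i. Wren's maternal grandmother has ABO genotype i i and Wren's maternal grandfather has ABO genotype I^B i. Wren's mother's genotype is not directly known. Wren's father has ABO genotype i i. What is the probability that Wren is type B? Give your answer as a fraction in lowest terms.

Wren's mother's ABO genotype from i i × I^B i: 1/2 I^B i, 1/2 i i.
Crossing each possibility with the father i i and summing P(type B): 1/2·1/2 + 1/2·0 = 1/4.

1/4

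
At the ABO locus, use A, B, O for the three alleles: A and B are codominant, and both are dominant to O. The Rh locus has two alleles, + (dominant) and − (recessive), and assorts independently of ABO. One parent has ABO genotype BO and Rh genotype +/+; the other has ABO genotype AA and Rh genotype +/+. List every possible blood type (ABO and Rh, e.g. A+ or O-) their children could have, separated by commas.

A+, AB+

Gametes from BO × AA give offspring ABO genotypes AB, AO, i.e. phenotypes A, AB.
Rh cross +/+ × +/+ → phenotypes Rh+.
Combining independently: A+, AB+.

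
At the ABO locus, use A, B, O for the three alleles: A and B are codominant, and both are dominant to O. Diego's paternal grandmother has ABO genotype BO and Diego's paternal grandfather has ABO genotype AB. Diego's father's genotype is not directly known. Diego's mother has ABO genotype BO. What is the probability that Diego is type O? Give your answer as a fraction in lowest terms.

1/8

Diego's father's ABO genotype from BO × AB: 1/4 AB, 1/4 AO, 1/4 BB, 1/4 BO.
Crossing each possibility with the mother BO and summing P(type O): 1/4·0 + 1/4·1/4 + 1/4·0 + 1/4·1/4 = 1/8.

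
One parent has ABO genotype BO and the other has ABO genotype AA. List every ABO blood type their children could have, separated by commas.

A, AB

Gametes from BO × AA give offspring ABO genotypes AB, AO, i.e. phenotypes A, AB.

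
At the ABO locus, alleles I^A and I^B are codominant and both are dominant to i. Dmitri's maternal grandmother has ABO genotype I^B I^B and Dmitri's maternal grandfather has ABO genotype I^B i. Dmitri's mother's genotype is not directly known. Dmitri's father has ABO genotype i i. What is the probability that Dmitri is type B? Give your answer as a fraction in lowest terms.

3/4

Dmitri's mother's ABO genotype from I^B I^B × I^B i: 1/2 I^B I^B, 1/2 I^B i.
Crossing each possibility with the father i i and summing P(type B): 1/2·1 + 1/2·1/2 = 3/4.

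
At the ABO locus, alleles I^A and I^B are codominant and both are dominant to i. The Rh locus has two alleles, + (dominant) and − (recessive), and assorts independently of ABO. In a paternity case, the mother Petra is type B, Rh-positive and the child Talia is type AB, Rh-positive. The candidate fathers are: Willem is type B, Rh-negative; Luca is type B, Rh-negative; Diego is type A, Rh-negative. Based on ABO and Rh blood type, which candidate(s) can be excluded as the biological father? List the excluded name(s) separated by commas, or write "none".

A candidate is excluded only if no genotype consistent with his phenotype could produce a type AB, Rh-positive child with a type B, Rh-positive mother.
Willem (type B, Rh-): no genotype consistent with that phenotype can produce a type-AB Rh+ child with a type-B mother.
Luca (type B, Rh-): no genotype consistent with that phenotype can produce a type-AB Rh+ child with a type-B mother.

Willem, Luca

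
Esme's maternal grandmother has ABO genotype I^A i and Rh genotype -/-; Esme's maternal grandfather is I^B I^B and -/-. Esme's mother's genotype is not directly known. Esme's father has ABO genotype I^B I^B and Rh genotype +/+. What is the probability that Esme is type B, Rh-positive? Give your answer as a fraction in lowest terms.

Esme's mother's ABO genotype from I^A i × I^B I^B: 1/2 I^A I^B, 1/2 I^B i.
Crossing each possibility with the father I^B I^B and summing P(type B): 1/2·1/2 + 1/2·1 = 3/4.
Similarly for Rh via the mother's Rh distribution: P(Rh+) = 1.
Independent loci: 3/4 × 1 = 3/4.

3/4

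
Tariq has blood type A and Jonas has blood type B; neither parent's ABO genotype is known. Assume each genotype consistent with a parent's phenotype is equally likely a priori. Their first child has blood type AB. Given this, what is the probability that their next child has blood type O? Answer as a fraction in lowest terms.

1/36

Possible genotypes: Tariq ∈ {AA, AO}; Jonas ∈ {BB, BO}.
Weight each parental genotype pair by prior × P(type-AB child):
  AA × BB: posterior weight 4/9; P(next child type O) = 0.
  AA × BO: posterior weight 2/9; P(next child type O) = 0.
  AO × BB: posterior weight 2/9; P(next child type O) = 0.
  AO × BO: posterior weight 1/9; P(next child type O) = 1/4.
Weighted sum = 1/36.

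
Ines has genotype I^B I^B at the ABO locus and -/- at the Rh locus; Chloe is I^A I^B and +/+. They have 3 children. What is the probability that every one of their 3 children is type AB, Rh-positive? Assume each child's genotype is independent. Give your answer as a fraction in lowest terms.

ABO cross I^B I^B × I^A I^B → 1/2 B, 1/2 AB.
Rh cross -/- × +/+ → 1 Rh+; so P(type AB, Rh-positive) = 1/2 × 1 = 1/2 per child.
All 3 independent: (1/2)^3 = 1/8.

1/8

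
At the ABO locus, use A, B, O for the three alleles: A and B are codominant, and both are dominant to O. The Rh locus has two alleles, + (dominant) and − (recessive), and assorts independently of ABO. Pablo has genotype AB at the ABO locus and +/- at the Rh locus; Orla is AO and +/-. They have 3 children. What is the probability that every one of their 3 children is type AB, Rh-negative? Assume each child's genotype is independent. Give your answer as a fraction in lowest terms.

1/4096

ABO cross AB × AO → 1/2 A, 1/4 B, 1/4 AB.
Rh cross +/- × +/- → 3/4 Rh+, 1/4 Rh-; so P(type AB, Rh-negative) = 1/4 × 1/4 = 1/16 per child.
All 3 independent: (1/16)^3 = 1/4096.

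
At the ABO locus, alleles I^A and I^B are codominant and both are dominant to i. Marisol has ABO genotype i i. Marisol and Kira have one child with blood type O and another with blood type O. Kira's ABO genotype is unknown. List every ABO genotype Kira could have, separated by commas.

For each candidate genotype of Kira, check whether crossing it with i i can produce every observed child phenotype.
  I^A I^A → possible child types {A} ✗
  I^A I^B → possible child types {A, B} ✗
  I^A i → possible child types {O, A} ✓
  I^B I^B → possible child types {B} ✗
  I^B i → possible child types {O, B} ✓
  i i → possible child types {O} ✓

I^A i, I^B i, i i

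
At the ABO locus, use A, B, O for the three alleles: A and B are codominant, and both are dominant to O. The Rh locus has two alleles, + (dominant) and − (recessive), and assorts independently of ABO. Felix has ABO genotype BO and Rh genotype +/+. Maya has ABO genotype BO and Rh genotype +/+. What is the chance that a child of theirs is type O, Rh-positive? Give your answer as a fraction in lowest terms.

ABO cross BO × BO → offspring phenotypes: 1/4 O, 3/4 B.
Rh cross +/+ × +/+ → 1 Rh+.
Independent loci: P(type O, Rh-positive) = 1/4 × 1 = 1/4.

1/4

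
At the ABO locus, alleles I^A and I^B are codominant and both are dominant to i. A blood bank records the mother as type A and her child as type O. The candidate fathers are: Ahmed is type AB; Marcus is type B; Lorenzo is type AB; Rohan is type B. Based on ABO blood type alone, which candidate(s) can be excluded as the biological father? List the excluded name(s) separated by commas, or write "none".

A candidate is excluded only if no genotype consistent with his phenotype could produce a type O child with a type A mother.
Ahmed (type AB): no genotype consistent with that phenotype can produce a type-O child with a type-A mother.
Lorenzo (type AB): no genotype consistent with that phenotype can produce a type-O child with a type-A mother.

Ahmed, Lorenzo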